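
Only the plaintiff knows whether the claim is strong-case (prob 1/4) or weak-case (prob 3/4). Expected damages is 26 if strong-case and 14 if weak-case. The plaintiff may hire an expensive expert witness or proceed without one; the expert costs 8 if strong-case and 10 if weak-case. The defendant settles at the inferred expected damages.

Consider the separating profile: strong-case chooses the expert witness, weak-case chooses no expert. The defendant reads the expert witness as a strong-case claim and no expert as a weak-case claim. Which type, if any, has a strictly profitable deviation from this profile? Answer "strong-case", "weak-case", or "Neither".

The expert witness pays 26; no expert pays 14.
strong-case: assigned the expert witness, nets 26 − 8 = 18; deviating to no expert nets 14.
weak-case: assigned no expert, nets 14; deviating to the expert witness nets 26 − 10 = 16.
The weak-case type gains 2 by deviating.

weak-case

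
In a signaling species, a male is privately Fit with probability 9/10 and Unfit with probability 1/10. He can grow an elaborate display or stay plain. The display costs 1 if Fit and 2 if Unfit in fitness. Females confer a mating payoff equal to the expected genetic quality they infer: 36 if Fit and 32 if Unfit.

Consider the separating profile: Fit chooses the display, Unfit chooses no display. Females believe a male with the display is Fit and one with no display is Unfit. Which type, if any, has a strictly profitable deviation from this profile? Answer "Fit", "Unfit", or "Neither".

Unfit

The display pays 36; no display pays 32.
Fit: assigned the display, nets 36 − 1 = 35; deviating to no display nets 32.
Unfit: assigned no display, nets 32; deviating to the display nets 36 − 2 = 34.
The Unfit type gains 2 by deviating.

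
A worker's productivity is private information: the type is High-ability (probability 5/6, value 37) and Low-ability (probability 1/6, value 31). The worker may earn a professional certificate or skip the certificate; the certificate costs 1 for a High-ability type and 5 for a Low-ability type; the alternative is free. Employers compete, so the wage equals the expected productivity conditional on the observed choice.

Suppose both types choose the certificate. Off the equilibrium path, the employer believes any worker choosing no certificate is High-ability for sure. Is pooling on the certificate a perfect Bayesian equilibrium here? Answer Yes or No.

No

On path, the employer holds the prior and pays 5/6·37 + 1/6·31 = 36. Off path (no certificate), believing High-ability, it pays 37.
High-ability: the certificate nets 36 − 1 = 35; no certificate nets 37. High-ability would deviate.
Low-ability: the certificate nets 36 − 5 = 31; no certificate nets 37. Low-ability would deviate.
A type deviates, so pooling fails.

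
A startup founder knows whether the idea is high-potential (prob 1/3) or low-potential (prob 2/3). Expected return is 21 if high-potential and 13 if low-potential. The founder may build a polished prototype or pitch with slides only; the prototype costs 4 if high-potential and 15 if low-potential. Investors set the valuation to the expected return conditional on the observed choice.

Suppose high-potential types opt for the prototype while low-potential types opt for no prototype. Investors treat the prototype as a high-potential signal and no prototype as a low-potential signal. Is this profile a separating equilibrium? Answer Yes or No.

Yes

Under these beliefs, the prototype earns valuation 21 and no prototype earns valuation 13.
high-potential: the prototype nets 21 − 4 = 17; no prototype nets 13. high-potential prefers the prototype.
low-potential: the prototype nets 21 − 15 = 6; no prototype nets 13. low-potential prefers no prototype.
Neither type deviates, so the separating profile is an equilibrium.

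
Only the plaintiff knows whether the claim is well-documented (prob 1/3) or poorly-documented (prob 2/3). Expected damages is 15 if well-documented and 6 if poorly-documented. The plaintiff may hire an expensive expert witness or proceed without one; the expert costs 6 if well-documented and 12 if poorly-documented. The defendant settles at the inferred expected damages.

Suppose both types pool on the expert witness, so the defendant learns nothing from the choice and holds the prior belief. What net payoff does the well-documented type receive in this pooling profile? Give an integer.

3

Pooled settlement = 1/3·15 + 2/3·6 = 9.
well-documented pays cost 6 for the expert witness, so net payoff = 9 − 6 = 3.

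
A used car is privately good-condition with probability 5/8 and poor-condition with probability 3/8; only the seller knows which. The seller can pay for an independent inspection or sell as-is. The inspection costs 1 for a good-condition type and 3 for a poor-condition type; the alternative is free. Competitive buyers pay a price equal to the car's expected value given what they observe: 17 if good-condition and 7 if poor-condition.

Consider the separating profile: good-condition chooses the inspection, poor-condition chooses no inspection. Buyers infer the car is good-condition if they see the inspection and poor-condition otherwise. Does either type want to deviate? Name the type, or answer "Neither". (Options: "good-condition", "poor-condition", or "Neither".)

The inspection pays 17; no inspection pays 7.
good-condition: assigned the inspection, nets 17 − 1 = 16; deviating to no inspection nets 7.
poor-condition: assigned no inspection, nets 7; deviating to the inspection nets 17 − 3 = 14.
The poor-condition type gains 7 by deviating.

poor-condition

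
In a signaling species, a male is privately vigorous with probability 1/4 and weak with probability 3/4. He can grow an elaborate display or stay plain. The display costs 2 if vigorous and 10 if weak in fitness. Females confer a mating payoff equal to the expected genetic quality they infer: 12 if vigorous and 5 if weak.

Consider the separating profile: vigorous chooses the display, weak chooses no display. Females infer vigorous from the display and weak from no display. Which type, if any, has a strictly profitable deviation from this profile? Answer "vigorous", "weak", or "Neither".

Neither

The display pays 12; no display pays 5.
vigorous: assigned the display, nets 12 − 2 = 10; deviating to no display nets 5.
weak: assigned no display, nets 5; deviating to the display nets 12 − 10 = 2.
Both types strictly prefer their assigned action; no profitable deviation.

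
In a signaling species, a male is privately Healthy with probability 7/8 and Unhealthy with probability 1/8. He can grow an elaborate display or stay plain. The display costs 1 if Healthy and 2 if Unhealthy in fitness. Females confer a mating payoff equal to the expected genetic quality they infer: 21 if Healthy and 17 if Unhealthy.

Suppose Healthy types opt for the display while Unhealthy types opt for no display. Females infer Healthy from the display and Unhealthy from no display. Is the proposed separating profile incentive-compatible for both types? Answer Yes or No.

Under these beliefs, the display earns mating payoff 21 and no display earns mating payoff 17.
Healthy: the display nets 21 − 1 = 20; no display nets 17. Healthy prefers the display.
Unhealthy: the display nets 21 − 2 = 19; no display nets 17. Unhealthy would deviate to the display.
Unhealthy has a profitable deviation, so the profile is not an equilibrium.

No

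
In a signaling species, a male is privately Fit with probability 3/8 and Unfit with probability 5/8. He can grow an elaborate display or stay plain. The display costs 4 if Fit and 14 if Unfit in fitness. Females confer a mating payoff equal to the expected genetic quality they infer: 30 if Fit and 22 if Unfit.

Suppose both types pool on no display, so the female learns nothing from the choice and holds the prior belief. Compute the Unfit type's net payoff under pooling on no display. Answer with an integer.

25

Pooled mating payoff = 3/8·30 + 5/8·22 = 25.
Unfit pays no cost for no display, so net payoff = 25.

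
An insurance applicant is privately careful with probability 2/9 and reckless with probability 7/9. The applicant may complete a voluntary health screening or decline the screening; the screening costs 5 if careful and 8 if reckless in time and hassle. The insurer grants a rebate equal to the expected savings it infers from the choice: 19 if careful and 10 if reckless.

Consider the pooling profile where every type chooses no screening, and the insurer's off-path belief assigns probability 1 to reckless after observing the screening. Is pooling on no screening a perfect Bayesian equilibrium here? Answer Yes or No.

On path, the insurer holds the prior and pays 2/9·19 + 7/9·10 = 12. Off path (the screening), believing reckless, it pays 10.
careful: no screening nets 12; the screening nets 10 − 5 = 5. careful stays.
reckless: no screening nets 12; the screening nets 10 − 8 = 2. reckless stays.
No type deviates, so pooling is sustained.

Yes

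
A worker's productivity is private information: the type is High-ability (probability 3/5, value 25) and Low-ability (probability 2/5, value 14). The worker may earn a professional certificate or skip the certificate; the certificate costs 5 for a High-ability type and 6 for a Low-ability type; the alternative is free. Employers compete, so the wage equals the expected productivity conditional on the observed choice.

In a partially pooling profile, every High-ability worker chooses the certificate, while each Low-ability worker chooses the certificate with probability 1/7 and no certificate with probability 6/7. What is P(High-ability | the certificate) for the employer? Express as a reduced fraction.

P(the certificate) = (3/5)·1 + (2/5)·(1/7) = 23/35.
By Bayes' rule, P(High-ability | the certificate) = (3/5) / (23/35) = 21/23.

21/23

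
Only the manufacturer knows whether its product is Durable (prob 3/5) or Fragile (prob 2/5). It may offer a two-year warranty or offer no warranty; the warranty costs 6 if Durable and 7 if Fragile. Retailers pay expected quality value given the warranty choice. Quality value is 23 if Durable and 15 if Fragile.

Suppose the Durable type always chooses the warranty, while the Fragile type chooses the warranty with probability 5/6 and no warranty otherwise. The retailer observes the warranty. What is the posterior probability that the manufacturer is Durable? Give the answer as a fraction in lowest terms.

P(the warranty) = (3/5)·1 + (2/5)·(5/6) = 14/15.
By Bayes' rule, P(Durable | the warranty) = (3/5) / (14/15) = 9/14.

9/14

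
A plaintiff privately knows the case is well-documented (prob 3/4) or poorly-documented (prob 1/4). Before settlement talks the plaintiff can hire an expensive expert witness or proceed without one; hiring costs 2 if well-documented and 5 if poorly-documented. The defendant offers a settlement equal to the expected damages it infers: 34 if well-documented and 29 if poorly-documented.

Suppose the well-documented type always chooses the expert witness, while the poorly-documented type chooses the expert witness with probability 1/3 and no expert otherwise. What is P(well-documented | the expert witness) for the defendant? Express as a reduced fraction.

P(the expert witness) = (3/4)·1 + (1/4)·(1/3) = 5/6.
By Bayes' rule, P(well-documented | the expert witness) = (3/4) / (5/6) = 9/10.

9/10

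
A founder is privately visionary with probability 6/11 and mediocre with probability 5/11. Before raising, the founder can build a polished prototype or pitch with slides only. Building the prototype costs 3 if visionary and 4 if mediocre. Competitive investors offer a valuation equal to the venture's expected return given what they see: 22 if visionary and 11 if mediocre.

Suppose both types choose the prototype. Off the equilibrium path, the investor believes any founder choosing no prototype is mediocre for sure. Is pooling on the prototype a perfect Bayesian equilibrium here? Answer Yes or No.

Yes

On path, the investor holds the prior and pays 6/11·22 + 5/11·11 = 17. Off path (no prototype), believing mediocre, it pays 11.
visionary: the prototype nets 17 − 3 = 14; no prototype nets 11. visionary stays.
mediocre: the prototype nets 17 − 4 = 13; no prototype nets 11. mediocre stays.
No type deviates, so pooling is sustained.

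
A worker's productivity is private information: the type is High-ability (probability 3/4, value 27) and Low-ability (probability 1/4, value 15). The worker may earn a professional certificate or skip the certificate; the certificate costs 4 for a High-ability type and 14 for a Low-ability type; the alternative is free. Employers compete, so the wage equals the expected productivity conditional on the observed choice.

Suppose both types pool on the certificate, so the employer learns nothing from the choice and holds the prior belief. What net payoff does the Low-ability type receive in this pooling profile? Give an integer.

10

Pooled wage = 3/4·27 + 1/4·15 = 24.
Low-ability pays cost 14 for the certificate, so net payoff = 24 − 14 = 10.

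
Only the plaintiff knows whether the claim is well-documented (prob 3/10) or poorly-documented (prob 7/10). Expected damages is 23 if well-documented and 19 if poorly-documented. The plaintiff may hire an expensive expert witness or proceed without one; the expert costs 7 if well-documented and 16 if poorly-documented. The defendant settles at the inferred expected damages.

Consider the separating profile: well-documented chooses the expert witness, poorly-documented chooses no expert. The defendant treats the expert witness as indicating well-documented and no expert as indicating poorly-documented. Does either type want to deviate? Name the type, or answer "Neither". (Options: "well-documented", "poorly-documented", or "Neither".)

well-documented

The expert witness pays 23; no expert pays 19.
well-documented: assigned the expert witness, nets 23 − 7 = 16; deviating to no expert nets 19.
poorly-documented: assigned no expert, nets 19; deviating to the expert witness nets 23 − 16 = 7.
The well-documented type gains 3 by deviating.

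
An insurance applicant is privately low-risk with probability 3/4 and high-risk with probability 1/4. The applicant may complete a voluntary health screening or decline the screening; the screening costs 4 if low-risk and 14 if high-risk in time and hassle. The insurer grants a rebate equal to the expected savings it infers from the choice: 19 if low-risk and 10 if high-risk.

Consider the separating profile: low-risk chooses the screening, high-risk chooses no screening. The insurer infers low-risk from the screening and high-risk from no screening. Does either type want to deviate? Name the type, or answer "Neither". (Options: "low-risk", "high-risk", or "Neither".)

The screening pays 19; no screening pays 10.
low-risk: assigned the screening, nets 19 − 4 = 15; deviating to no screening nets 10.
high-risk: assigned no screening, nets 10; deviating to the screening nets 19 − 14 = 5.
Both types strictly prefer their assigned action; no profitable deviation.

Neither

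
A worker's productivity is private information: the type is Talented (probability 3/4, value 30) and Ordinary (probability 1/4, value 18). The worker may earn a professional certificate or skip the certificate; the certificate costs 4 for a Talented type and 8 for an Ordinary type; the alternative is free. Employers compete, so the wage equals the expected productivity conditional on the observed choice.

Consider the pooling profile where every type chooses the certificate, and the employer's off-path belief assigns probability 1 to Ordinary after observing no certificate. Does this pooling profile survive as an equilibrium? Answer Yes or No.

On path, the employer holds the prior and pays 3/4·30 + 1/4·18 = 27. Off path (no certificate), believing Ordinary, it pays 18.
Talented: the certificate nets 27 − 4 = 23; no certificate nets 18. Talented stays.
Ordinary: the certificate nets 27 − 8 = 19; no certificate nets 18. Ordinary stays.
No type deviates, so pooling is sustained.

Yes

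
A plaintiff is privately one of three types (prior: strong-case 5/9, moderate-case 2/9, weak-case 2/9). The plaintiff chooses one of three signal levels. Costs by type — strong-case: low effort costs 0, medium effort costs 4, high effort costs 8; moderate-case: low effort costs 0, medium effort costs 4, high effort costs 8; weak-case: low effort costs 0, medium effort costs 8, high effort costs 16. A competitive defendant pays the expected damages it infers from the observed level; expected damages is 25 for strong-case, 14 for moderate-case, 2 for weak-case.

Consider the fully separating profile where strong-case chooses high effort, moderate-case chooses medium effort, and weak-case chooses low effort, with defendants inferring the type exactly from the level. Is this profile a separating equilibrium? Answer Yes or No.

No

Separating settlements: high effort → 25, medium effort → 14, low effort → 2.
strong-case (assigned high effort): low effort: 2 − 0 = 2; medium effort: 14 − 4 = 10; high effort: 25 − 8 = 17. strong-case stays.
moderate-case (assigned medium effort): low effort: 2 − 0 = 2; medium effort: 14 − 4 = 10; high effort: 25 − 8 = 17. moderate-case prefers high effort.
weak-case (assigned low effort): low effort: 2 − 0 = 2; medium effort: 14 − 8 = 6; high effort: 25 − 16 = 9. weak-case prefers high effort.
At least one type deviates; the separating profile fails.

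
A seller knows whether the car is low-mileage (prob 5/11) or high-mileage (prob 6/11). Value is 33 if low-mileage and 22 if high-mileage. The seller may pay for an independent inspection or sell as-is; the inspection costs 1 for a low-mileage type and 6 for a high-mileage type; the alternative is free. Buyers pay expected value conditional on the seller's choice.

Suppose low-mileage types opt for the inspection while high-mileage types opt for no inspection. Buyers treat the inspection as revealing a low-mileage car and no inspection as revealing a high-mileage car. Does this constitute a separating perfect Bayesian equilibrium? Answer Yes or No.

No

Under these beliefs, the inspection earns price 33 and no inspection earns price 22.
low-mileage: the inspection nets 33 − 1 = 32; no inspection nets 22. low-mileage prefers the inspection.
high-mileage: the inspection nets 33 − 6 = 27; no inspection nets 22. high-mileage would deviate to the inspection.
high-mileage has a profitable deviation, so the profile is not an equilibrium.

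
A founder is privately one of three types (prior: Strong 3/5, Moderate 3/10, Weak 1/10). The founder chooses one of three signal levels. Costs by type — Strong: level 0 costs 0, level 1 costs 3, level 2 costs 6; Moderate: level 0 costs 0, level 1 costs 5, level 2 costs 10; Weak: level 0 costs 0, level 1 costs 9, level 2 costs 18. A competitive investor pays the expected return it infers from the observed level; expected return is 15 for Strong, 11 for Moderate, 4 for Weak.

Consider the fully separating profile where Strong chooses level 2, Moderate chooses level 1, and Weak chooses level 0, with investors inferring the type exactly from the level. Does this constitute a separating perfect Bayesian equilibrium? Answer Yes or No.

Separating valuations: level 2 → 15, level 1 → 11, level 0 → 4.
Strong (assigned level 2): level 0: 4 − 0 = 4; level 1: 11 − 3 = 8; level 2: 15 − 6 = 9. Strong stays.
Moderate (assigned level 1): level 0: 4 − 0 = 4; level 1: 11 − 5 = 6; level 2: 15 − 10 = 5. Moderate stays.
Weak (assigned level 0): level 0: 4 − 0 = 4; level 1: 11 − 9 = 2; level 2: 15 − 18 = -3. Weak stays.
Every type prefers its assigned level; separation holds.

Yes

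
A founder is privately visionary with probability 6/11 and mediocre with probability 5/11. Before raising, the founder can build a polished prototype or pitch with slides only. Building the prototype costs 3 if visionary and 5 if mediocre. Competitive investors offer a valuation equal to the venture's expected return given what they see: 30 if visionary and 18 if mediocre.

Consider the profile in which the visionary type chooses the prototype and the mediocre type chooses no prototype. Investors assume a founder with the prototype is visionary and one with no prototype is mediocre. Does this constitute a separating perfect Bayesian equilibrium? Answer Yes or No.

No

Under these beliefs, the prototype earns valuation 30 and no prototype earns valuation 18.
visionary: the prototype nets 30 − 3 = 27; no prototype nets 18. visionary prefers the prototype.
mediocre: the prototype nets 30 − 5 = 25; no prototype nets 18. mediocre would deviate to the prototype.
mediocre has a profitable deviation, so the profile is not an equilibrium.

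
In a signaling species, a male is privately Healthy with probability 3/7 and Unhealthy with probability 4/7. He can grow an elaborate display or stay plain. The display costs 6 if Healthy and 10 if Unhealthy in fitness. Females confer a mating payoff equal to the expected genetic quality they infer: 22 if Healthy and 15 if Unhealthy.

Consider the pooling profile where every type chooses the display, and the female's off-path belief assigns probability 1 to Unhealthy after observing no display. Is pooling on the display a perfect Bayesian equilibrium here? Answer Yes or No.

On path, the female holds the prior and pays 3/7·22 + 4/7·15 = 18. Off path (no display), believing Unhealthy, it pays 15.
Healthy: the display nets 18 − 6 = 12; no display nets 15. Healthy would deviate.
Unhealthy: the display nets 18 − 10 = 8; no display nets 15. Unhealthy would deviate.
A type deviates, so pooling fails.

No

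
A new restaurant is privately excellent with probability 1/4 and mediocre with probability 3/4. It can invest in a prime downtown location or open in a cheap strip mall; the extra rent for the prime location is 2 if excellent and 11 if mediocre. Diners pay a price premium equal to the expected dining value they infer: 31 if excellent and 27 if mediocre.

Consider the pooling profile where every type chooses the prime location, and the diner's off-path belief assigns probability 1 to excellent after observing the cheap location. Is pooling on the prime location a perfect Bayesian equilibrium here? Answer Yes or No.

On path, the diner holds the prior and pays 1/4·31 + 3/4·27 = 28. Off path (the cheap location), believing excellent, it pays 31.
excellent: the prime location nets 28 − 2 = 26; the cheap location nets 31. excellent would deviate.
mediocre: the prime location nets 28 − 11 = 17; the cheap location nets 31. mediocre would deviate.
A type deviates, so pooling fails.

No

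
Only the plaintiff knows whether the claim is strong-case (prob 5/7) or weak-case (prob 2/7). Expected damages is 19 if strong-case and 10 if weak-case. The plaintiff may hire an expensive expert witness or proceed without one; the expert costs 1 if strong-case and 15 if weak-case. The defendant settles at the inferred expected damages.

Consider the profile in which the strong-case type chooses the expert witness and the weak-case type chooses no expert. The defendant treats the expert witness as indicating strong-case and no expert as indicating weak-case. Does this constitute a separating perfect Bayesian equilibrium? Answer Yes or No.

Yes

Under these beliefs, the expert witness earns settlement 19 and no expert earns settlement 10.
strong-case: the expert witness nets 19 − 1 = 18; no expert nets 10. strong-case prefers the expert witness.
weak-case: the expert witness nets 19 − 15 = 4; no expert nets 10. weak-case prefers no expert.
Neither type deviates, so the separating profile is an equilibrium.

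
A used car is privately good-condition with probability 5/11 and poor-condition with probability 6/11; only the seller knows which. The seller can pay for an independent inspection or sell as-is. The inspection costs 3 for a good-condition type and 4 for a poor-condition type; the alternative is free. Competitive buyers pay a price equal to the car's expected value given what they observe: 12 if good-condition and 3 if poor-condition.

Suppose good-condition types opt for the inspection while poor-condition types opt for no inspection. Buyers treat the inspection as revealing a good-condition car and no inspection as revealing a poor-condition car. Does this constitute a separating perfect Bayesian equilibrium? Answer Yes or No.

Under these beliefs, the inspection earns price 12 and no inspection earns price 3.
good-condition: the inspection nets 12 − 3 = 9; no inspection nets 3. good-condition prefers the inspection.
poor-condition: the inspection nets 12 − 4 = 8; no inspection nets 3. poor-condition would deviate to the inspection.
poor-condition has a profitable deviation, so the profile is not an equilibrium.

No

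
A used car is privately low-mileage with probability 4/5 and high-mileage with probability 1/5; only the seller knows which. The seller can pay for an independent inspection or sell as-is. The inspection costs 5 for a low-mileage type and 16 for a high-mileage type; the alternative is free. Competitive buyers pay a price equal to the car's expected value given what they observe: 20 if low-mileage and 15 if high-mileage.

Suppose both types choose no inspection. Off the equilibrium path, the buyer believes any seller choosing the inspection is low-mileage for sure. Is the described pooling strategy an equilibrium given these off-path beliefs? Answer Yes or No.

Yes

On path, the buyer holds the prior and pays 4/5·20 + 1/5·15 = 19. Off path (the inspection), believing low-mileage, it pays 20.
low-mileage: no inspection nets 19; the inspection nets 20 − 5 = 15. low-mileage stays.
high-mileage: no inspection nets 19; the inspection nets 20 − 16 = 4. high-mileage stays.
No type deviates, so pooling is sustained.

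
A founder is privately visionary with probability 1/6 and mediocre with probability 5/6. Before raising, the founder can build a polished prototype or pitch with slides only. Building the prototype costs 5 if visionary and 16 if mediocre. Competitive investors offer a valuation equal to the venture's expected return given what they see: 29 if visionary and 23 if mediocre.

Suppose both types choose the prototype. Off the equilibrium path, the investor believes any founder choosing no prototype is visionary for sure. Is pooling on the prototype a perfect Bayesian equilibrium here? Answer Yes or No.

No

On path, the investor holds the prior and pays 1/6·29 + 5/6·23 = 24. Off path (no prototype), believing visionary, it pays 29.
visionary: the prototype nets 24 − 5 = 19; no prototype nets 29. visionary would deviate.
mediocre: the prototype nets 24 − 16 = 8; no prototype nets 29. mediocre would deviate.
A type deviates, so pooling fails.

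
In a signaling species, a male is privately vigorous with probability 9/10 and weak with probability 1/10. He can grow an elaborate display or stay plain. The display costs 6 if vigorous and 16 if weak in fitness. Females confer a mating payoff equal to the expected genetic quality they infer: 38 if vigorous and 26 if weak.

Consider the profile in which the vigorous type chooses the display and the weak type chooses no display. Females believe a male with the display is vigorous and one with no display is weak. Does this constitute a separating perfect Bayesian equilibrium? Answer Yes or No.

Under these beliefs, the display earns mating payoff 38 and no display earns mating payoff 26.
vigorous: the display nets 38 − 6 = 32; no display nets 26. vigorous prefers the display.
weak: the display nets 38 − 16 = 22; no display nets 26. weak prefers no display.
Neither type deviates, so the separating profile is an equilibrium.

Yes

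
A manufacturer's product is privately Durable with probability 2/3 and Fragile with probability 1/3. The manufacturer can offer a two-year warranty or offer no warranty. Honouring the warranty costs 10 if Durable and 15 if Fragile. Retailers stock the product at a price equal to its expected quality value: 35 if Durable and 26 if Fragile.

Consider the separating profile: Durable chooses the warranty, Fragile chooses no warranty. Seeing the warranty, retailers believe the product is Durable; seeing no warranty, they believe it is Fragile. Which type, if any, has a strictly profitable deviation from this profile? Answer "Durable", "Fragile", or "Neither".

The warranty pays 35; no warranty pays 26.
Durable: assigned the warranty, nets 35 − 10 = 25; deviating to no warranty nets 26.
Fragile: assigned no warranty, nets 26; deviating to the warranty nets 35 − 15 = 20.
The Durable type gains 1 by deviating.

Durable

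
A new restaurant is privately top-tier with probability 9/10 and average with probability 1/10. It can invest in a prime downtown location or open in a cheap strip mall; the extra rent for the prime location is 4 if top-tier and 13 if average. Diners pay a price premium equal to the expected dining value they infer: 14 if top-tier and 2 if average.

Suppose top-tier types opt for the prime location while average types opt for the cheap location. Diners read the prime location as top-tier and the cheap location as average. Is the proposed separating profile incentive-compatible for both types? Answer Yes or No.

Yes

Under these beliefs, the prime location earns price premium 14 and the cheap location earns price premium 2.
top-tier: the prime location nets 14 − 4 = 10; the cheap location nets 2. top-tier prefers the prime location.
average: the prime location nets 14 − 13 = 1; the cheap location nets 2. average prefers the cheap location.
Neither type deviates, so the separating profile is an equilibrium.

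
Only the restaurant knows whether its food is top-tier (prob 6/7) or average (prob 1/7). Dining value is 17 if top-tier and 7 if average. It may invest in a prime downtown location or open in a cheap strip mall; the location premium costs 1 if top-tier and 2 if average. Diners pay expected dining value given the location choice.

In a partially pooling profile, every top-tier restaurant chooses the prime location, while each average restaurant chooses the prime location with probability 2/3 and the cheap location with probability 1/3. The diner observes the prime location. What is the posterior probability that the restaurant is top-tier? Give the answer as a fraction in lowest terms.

9/10

P(the prime location) = (6/7)·1 + (1/7)·(2/3) = 20/21.
By Bayes' rule, P(top-tier | the prime location) = (6/7) / (20/21) = 9/10.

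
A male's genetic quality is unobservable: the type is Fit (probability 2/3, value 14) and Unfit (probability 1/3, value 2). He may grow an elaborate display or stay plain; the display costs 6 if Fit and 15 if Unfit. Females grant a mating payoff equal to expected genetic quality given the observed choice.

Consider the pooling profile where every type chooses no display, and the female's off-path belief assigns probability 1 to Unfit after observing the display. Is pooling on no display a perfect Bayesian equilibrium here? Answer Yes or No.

On path, the female holds the prior and pays 2/3·14 + 1/3·2 = 10. Off path (the display), believing Unfit, it pays 2.
Fit: no display nets 10; the display nets 2 − 6 = -4. Fit stays.
Unfit: no display nets 10; the display nets 2 − 15 = -13. Unfit stays.
No type deviates, so pooling is sustained.

Yes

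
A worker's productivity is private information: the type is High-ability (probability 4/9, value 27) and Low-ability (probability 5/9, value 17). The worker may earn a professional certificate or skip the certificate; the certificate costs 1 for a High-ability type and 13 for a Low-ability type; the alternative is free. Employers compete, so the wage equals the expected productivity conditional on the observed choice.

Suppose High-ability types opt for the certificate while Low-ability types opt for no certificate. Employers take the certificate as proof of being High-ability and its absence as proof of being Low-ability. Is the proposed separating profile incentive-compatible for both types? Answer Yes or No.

Under these beliefs, the certificate earns wage 27 and no certificate earns wage 17.
High-ability: the certificate nets 27 − 1 = 26; no certificate nets 17. High-ability prefers the certificate.
Low-ability: the certificate nets 27 − 13 = 14; no certificate nets 17. Low-ability prefers no certificate.
Neither type deviates, so the separating profile is an equilibrium.

Yes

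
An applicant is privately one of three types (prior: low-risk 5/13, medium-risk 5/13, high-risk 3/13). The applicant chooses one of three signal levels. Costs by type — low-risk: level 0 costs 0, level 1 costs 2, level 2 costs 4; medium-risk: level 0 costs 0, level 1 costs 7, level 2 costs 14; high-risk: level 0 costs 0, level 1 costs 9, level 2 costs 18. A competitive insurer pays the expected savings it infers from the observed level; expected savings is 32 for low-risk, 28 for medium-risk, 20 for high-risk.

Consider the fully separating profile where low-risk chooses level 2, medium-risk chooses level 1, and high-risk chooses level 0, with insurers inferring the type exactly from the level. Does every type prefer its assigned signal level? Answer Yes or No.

Separating rebates: level 2 → 32, level 1 → 28, level 0 → 20.
low-risk (assigned level 2): level 0: 20 − 0 = 20; level 1: 28 − 2 = 26; level 2: 32 − 4 = 28. low-risk stays.
medium-risk (assigned level 1): level 0: 20 − 0 = 20; level 1: 28 − 7 = 21; level 2: 32 − 14 = 18. medium-risk stays.
high-risk (assigned level 0): level 0: 20 − 0 = 20; level 1: 28 − 9 = 19; level 2: 32 − 18 = 14. high-risk stays.
Every type prefers its assigned level; separation holds.

Yes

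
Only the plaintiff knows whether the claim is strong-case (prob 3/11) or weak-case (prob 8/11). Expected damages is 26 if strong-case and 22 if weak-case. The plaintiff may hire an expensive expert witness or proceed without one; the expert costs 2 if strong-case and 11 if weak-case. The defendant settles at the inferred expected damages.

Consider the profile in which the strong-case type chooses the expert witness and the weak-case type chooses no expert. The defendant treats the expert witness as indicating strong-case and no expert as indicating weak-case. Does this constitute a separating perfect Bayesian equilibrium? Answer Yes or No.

Yes

Under these beliefs, the expert witness earns settlement 26 and no expert earns settlement 22.
strong-case: the expert witness nets 26 − 2 = 24; no expert nets 22. strong-case prefers the expert witness.
weak-case: the expert witness nets 26 − 11 = 15; no expert nets 22. weak-case prefers no expert.
Neither type deviates, so the separating profile is an equilibrium.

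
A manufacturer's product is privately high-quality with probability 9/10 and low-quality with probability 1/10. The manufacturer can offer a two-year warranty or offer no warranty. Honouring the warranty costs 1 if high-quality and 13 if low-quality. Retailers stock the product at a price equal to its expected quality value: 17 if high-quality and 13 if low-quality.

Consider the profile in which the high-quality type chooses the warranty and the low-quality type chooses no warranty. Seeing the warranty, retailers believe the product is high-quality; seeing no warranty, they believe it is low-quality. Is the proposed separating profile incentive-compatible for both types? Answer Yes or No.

Under these beliefs, the warranty earns price 17 and no warranty earns price 13.
high-quality: the warranty nets 17 − 1 = 16; no warranty nets 13. high-quality prefers the warranty.
low-quality: the warranty nets 17 − 13 = 4; no warranty nets 13. low-quality prefers no warranty.
Neither type deviates, so the separating profile is an equilibrium.

Yes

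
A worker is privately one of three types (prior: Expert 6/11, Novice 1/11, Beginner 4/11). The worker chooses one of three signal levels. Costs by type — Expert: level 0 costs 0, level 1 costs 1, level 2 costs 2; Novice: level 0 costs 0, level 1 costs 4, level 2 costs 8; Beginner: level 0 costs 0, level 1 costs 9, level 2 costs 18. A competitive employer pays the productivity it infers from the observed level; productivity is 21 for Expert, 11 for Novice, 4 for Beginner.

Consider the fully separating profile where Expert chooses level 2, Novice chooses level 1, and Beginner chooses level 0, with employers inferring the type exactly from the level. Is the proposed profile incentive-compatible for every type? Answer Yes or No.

No

Separating wages: level 2 → 21, level 1 → 11, level 0 → 4.
Expert (assigned level 2): level 0: 4 − 0 = 4; level 1: 11 − 1 = 10; level 2: 21 − 2 = 19. Expert stays.
Novice (assigned level 1): level 0: 4 − 0 = 4; level 1: 11 − 4 = 7; level 2: 21 − 8 = 13. Novice prefers level 2.
Beginner (assigned level 0): level 0: 4 − 0 = 4; level 1: 11 − 9 = 2; level 2: 21 − 18 = 3. Beginner stays.
At least one type deviates; the separating profile fails.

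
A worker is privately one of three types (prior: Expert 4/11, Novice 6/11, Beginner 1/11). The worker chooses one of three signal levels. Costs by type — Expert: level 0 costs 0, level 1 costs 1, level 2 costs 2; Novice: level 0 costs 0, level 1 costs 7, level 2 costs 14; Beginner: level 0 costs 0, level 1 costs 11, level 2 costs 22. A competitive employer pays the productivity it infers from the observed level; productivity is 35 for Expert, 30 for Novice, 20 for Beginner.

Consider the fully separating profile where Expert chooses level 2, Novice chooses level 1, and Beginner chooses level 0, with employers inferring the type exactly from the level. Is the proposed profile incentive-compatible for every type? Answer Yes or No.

Separating wages: level 2 → 35, level 1 → 30, level 0 → 20.
Expert (assigned level 2): level 0: 20 − 0 = 20; level 1: 30 − 1 = 29; level 2: 35 − 2 = 33. Expert stays.
Novice (assigned level 1): level 0: 20 − 0 = 20; level 1: 30 − 7 = 23; level 2: 35 − 14 = 21. Novice stays.
Beginner (assigned level 0): level 0: 20 − 0 = 20; level 1: 30 − 11 = 19; level 2: 35 − 22 = 13. Beginner stays.
Every type prefers its assigned level; separation holds.

Yes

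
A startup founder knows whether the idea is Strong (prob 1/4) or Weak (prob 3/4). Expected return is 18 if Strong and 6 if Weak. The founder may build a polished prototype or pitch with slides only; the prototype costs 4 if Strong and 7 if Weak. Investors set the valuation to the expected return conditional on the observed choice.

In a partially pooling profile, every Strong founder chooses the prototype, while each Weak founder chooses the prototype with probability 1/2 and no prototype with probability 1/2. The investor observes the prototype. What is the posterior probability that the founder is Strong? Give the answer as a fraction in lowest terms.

2/5

P(the prototype) = (1/4)·1 + (3/4)·(1/2) = 5/8.
By Bayes' rule, P(Strong | the prototype) = (1/4) / (5/8) = 2/5.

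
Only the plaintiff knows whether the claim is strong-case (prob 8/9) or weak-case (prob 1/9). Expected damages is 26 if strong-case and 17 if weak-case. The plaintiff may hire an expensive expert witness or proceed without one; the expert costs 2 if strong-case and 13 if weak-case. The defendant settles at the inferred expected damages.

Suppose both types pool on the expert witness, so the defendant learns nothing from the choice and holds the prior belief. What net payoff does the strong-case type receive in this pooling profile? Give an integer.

23

Pooled settlement = 8/9·26 + 1/9·17 = 25.
strong-case pays cost 2 for the expert witness, so net payoff = 25 − 2 = 23.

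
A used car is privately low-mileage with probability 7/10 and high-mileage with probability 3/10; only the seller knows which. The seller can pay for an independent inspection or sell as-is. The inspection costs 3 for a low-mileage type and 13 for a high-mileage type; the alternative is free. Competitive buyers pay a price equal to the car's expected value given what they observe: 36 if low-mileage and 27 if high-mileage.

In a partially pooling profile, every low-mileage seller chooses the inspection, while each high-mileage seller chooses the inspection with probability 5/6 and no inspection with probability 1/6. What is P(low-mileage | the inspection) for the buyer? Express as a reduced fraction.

14/19

P(the inspection) = (7/10)·1 + (3/10)·(5/6) = 19/20.
By Bayes' rule, P(low-mileage | the inspection) = (7/10) / (19/20) = 14/19.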